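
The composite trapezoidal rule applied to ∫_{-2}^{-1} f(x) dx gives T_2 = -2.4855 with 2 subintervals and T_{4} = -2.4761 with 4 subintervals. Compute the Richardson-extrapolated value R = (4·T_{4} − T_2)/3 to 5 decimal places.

R = (4·T_{4} − T_2) / 3 = (4·(-2.4761) − (-2.4855))/3 = (-7.4189)/3 = -2.47297.

-2.47297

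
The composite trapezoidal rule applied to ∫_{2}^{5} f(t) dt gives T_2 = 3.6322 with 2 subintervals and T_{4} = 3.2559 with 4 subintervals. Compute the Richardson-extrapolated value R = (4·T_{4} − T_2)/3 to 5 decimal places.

3.13047

R = (4·T_{4} − T_2) / 3 = (4·3.2559 − 3.6322)/3 = (9.3914)/3 = 3.13047.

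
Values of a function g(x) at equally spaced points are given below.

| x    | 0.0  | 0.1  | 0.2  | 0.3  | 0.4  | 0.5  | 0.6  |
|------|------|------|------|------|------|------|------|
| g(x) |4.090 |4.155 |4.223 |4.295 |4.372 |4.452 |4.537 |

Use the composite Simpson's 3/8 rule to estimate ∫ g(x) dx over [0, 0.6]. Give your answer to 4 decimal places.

2.5809

h = 0.1, n = 6.
(3h/8)·[y₀ + 3y₁ + 3y₂ + 2y₃ + 3y₄ + 3y₅ + y₆] = 0.0375·(68.823) = 2.5809.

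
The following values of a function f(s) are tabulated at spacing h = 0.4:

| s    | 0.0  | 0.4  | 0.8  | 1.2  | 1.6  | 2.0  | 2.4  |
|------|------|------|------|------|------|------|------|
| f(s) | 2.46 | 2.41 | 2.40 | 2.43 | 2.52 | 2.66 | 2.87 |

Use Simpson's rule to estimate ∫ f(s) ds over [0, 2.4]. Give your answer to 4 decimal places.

6.0227

h = 0.4, n = 6.
(h/3)·[y₀ + 4y₁ + 2y₂ + 4y₃ + 2y₄ + 4y₅ + y₆] = 0.133333·(45.17) = 6.0227.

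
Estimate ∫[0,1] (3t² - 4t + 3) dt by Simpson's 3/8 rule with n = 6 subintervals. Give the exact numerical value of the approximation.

h = (1 − 0)/6 = 0.166667.
Nodes t₀,…,t₆ = 0, 0.166667, 0.333333, 0.5, 0.666667, 0.833333, 1.
f(t) = 3t² - 4t + 3: f₀=3, f₁=2.416667, f₂=2, f₃=1.75, f₄=1.666667, f₅=1.75, f₆=2.
(3h/8)·[f₀ + 3f₁ + 3f₂ + 2f₃ + 3f₄ + 3f₅ + f₆] = 0.0625·(32) = 2.

2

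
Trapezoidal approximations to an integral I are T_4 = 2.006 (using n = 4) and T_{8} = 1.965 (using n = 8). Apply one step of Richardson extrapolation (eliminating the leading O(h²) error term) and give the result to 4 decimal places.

1.9513

R = (4·T_{8} − T_4) / 3 = (4·1.965 − 2.006)/3 = (5.854)/3 = 1.9513.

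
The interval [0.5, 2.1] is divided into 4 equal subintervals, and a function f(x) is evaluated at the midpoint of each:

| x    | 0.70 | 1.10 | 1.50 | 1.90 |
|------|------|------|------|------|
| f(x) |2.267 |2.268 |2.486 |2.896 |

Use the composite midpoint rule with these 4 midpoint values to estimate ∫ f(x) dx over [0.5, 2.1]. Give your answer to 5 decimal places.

3.96680

h = 0.4, n = 4.
h·[y(m₁) + y(m₂) + y(m₃) + y(m₄)] = 0.4·(9.917) = 3.96680.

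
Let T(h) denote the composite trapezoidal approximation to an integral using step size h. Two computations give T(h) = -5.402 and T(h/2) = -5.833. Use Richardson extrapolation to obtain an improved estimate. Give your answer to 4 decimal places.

-5.9767

R = (4·T(h/2) − T(h)) / 3 = (4·(-5.833) − (-5.402))/3 = (-17.930)/3 = -5.9767.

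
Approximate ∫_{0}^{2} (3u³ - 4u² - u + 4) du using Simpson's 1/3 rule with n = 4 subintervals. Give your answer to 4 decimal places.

7.3333

h = (2 − 0)/4 = 0.5.
Nodes u₀,…,u₄ = 0, 0.5, 1, 1.5, 2.
f(u) = 3u³ - 4u² - u + 4: f₀=4, f₁=2.875, f₂=2, f₃=3.625, f₄=10.
(h/3)·[f₀ + 4f₁ + 2f₂ + 4f₃ + f₄] = 0.166667·(44) = 7.3333.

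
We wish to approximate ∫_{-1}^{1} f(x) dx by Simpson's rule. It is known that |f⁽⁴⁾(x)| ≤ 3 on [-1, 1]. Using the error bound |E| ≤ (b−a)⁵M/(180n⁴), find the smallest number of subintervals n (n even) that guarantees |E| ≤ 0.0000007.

30

Need 96/(180n⁴) ≤ 0.0000007.
n⁴ ≥ 96/(180·0.0000007) = 761905 ⇒ n ≥ 29.5444, so the smallest even n is 30. (n must be even for Simpson's rule.)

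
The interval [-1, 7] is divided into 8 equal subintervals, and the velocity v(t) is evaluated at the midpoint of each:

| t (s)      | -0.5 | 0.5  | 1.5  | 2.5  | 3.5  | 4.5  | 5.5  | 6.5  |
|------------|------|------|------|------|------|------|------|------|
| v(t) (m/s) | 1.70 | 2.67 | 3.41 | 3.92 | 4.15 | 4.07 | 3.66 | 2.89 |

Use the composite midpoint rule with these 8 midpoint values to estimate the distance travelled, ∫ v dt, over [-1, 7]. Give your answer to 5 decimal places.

26.47000

h = 1, n = 8.
h·[y(m₁) + y(m₂) + y(m₃) + y(m₄) + y(m₅) + y(m₆) + y(m₇) + y(m₈)] = 1·(26.47) = 26.47000.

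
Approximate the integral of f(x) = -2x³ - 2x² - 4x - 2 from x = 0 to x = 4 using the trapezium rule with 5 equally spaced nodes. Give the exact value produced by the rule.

h = (4 − 0)/4 = 1.
Nodes x₀,…,x₄ = 0, 1, 2, 3, 4.
f(x) = -2x³ - 2x² - 4x - 2: f₀=-2, f₁=-10, f₂=-34, f₃=-86, f₄=-178.
(h/2)·[f₀ + 2f₁ + 2f₂ + 2f₃ + f₄] = 0.5·(-440) = -220.

-220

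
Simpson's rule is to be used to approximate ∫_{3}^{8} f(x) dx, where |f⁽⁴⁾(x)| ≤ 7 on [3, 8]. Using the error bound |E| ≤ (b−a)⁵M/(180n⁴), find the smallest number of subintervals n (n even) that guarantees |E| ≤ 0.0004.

Need 21875/(180n⁴) ≤ 0.0004.
n⁴ ≥ 21875/(180·0.0004) = 303819 ⇒ n ≥ 23.4776, so the smallest even n is 24. (n must be even for Simpson's rule.)

24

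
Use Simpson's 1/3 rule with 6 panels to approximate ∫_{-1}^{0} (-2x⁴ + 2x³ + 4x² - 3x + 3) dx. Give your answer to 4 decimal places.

h = (0 − (-1))/6 = 0.166667.
Nodes x₀,…,x₆ = -1, -0.833333, -0.666667, -0.5, -0.333333, -0.166667, 0.
f(x) = -2x⁴ + 2x³ + 4x² - 3x + 3: f₀=6, f₁=6.155864, f₂=5.790123, f₃=5.125, f₄=4.345679, f₅=3.600309, f₆=3.
(h/3)·[f₀ + 4f₁ + 2f₂ + 4f₃ + 2f₄ + 4f₅ + f₆] = 0.055556·(88.796296) = 4.9331.

4.9331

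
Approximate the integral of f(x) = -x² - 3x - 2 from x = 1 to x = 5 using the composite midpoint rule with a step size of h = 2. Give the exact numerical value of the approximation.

h = (5 − 1)/2 = 2.
Midpoints m₁,…,m₂ = 2, 4.
f(m₁)=-12, f(m₂)=-30.
h·[f(m₁) + f(m₂)] = 2·(-42) = -84.

-84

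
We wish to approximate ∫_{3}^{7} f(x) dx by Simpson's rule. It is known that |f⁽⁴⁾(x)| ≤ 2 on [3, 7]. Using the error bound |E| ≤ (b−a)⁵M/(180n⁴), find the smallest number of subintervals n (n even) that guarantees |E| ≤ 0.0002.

Need 2048/(180n⁴) ≤ 0.0002.
n⁴ ≥ 2048/(180·0.0002) = 56888.9 ⇒ n ≥ 15.4439, so the smallest even n is 16. (n must be even for Simpson's rule.)

16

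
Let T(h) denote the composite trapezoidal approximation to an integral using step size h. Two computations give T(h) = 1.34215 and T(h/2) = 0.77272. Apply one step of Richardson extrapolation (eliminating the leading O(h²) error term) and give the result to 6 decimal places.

0.582910

R = (4·T(h/2) − T(h)) / 3 = (4·0.77272 − 1.34215)/3 = (1.74873)/3 = 0.582910.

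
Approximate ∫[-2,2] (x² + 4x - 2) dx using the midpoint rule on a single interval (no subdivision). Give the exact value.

M = (b−a)·f(0) = 4·(-2) = -8.

-8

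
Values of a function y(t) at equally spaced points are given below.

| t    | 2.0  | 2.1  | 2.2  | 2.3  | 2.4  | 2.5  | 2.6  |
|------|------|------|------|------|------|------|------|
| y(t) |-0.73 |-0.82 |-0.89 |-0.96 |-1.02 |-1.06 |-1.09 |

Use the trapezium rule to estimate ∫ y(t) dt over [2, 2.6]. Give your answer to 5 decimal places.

-0.56600

h = 0.1, n = 6.
(h/2)·[y₀ + 2y₁ + 2y₂ + 2y₃ + 2y₄ + 2y₅ + y₆] = 0.05·(-11.32) = -0.56600.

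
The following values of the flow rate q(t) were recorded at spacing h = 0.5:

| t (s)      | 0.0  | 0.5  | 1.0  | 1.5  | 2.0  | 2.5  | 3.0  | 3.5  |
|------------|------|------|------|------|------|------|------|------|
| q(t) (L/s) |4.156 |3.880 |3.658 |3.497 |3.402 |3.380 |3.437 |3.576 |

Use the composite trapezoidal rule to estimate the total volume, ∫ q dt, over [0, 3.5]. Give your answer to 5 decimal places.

12.56000

h = 0.5, n = 7.
(h/2)·[y₀ + 2y₁ + 2y₂ + 2y₃ + 2y₄ + 2y₅ + 2y₆ + y₇] = 0.25·(50.240) = 12.56000.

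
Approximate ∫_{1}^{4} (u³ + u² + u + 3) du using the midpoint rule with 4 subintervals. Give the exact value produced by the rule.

h = (4 − 1)/4 = 0.75.
Midpoints m₁,…,m₄ = 1.375, 2.125, 2.875, 3.625.
f(m₁)=8.865234375, f(m₂)=19.236328125, f(m₃)=37.904296875, f(m₄)=67.400390625.
h·[f(m₁) + f(m₂) + f(m₃) + f(m₄)] = 0.75·(133.40625) = 100.0546875.

100.0546875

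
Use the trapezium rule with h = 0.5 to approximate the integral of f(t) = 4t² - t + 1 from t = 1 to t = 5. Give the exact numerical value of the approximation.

h = (5 − 1)/8 = 0.5.
Nodes t₀,…,t₈ = 1, 1.5, 2, 2.5, 3, 3.5, 4, 4.5, 5.
f(t) = 4t² - t + 1: f₀=4, f₁=8.5, f₂=15, f₃=23.5, f₄=34, f₅=46.5, f₆=61, f₇=77.5, f₈=96.
(h/2)·[f₀ + 2f₁ + 2f₂ + 2f₃ + 2f₄ + 2f₅ + 2f₆ + 2f₇ + f₈] = 0.25·(632) = 158.

158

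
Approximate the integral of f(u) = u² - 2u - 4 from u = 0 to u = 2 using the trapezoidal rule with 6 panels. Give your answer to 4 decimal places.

h = (2 − 0)/6 = 0.333333.
Nodes u₀,…,u₆ = 0, 0.333333, 0.666667, 1, 1.333333, 1.666667, 2.
f(u) = u² - 2u - 4: f₀=-4, f₁=-4.555556, f₂=-4.888889, f₃=-5, f₄=-4.888889, f₅=-4.555556, f₆=-4.
(h/2)·[f₀ + 2f₁ + 2f₂ + 2f₃ + 2f₄ + 2f₅ + f₆] = 0.166667·(-55.777778) = -9.2963.

-9.2963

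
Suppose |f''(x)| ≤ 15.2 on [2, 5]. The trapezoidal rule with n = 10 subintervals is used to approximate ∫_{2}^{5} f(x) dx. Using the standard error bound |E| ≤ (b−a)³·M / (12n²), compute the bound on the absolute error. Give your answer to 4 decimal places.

|E| ≤ (3)³·15.2 / (12·10²) = 410.4/1200 = 0.3420.

0.3420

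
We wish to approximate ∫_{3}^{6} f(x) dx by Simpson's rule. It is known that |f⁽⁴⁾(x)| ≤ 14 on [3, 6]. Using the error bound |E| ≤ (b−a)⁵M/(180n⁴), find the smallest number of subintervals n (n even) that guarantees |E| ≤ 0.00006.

24

Need 3402/(180n⁴) ≤ 0.00006.
n⁴ ≥ 3402/(180·0.00006) = 315000 ⇒ n ≥ 23.6907, so the smallest even n is 24. (n must be even for Simpson's rule.)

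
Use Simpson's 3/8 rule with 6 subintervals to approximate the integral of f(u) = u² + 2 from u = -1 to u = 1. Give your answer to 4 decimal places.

4.6667

h = (1 − (-1))/6 = 0.333333.
Nodes u₀,…,u₆ = -1, -0.666667, -0.333333, 0, 0.333333, 0.666667, 1.
f(u) = u² + 2: f₀=3, f₁=2.444444, f₂=2.111111, f₃=2, f₄=2.111111, f₅=2.444444, f₆=3.
(3h/8)·[f₀ + 3f₁ + 3f₂ + 2f₃ + 3f₄ + 3f₅ + f₆] = 0.125·(37.333333) = 4.6667.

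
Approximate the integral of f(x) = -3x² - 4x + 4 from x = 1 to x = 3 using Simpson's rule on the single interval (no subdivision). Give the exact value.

-34

S = (b−a)/6 · [f(1) + 4f(2) + f(3)] = 0.333333·[(-3) + 4·(-16) + (-35)] = -34.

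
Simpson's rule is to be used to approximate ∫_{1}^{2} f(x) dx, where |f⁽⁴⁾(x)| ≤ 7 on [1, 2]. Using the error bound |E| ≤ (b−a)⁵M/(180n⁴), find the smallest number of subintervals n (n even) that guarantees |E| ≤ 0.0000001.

Need 7/(180n⁴) ≤ 0.0000001.
n⁴ ≥ 7/(180·0.0000001) = 388889 ⇒ n ≥ 24.9722, so the smallest even n is 26. (n must be even for Simpson's rule.)

26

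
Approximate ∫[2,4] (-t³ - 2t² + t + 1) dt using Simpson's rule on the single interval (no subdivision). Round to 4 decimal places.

S = (b−a)/6 · [f(2) + 4f(3) + f(4)] = 0.333333·[(-13) + 4·(-41) + (-91)] = -89.3333.

-89.3333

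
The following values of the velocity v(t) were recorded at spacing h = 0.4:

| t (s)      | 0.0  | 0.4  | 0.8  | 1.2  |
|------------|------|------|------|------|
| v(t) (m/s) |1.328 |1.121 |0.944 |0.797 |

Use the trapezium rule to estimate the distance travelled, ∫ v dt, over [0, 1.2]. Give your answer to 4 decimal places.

h = 0.4, n = 3.
(h/2)·[y₀ + 2y₁ + 2y₂ + y₃] = 0.2·(6.255) = 1.2510.

1.2510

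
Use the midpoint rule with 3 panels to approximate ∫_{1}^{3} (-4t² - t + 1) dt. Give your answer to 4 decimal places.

h = (3 − 1)/3 = 0.666667.
Midpoints m₁,…,m₃ = 1.333333, 2, 2.666667.
f(m₁)=-7.444444, f(m₂)=-17, f(m₃)=-30.111111.
h·[f(m₁) + f(m₂) + f(m₃)] = 0.666667·(-54.555556) = -36.3704.

-36.3704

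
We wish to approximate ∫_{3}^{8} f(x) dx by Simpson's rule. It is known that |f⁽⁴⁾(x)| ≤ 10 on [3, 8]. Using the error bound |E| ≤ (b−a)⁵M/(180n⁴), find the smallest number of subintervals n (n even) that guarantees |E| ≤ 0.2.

Need 31250/(180n⁴) ≤ 0.2.
n⁴ ≥ 31250/(180·0.2) = 868.056 ⇒ n ≥ 5.4280, so the smallest even n is 6. (n must be even for Simpson's rule.)

6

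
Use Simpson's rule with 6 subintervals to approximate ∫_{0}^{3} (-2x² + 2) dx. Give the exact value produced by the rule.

-12

h = (3 − 0)/6 = 0.5.
Nodes x₀,…,x₆ = 0, 0.5, 1, 1.5, 2, 2.5, 3.
f(x) = -2x² + 2: f₀=2, f₁=1.5, f₂=0, f₃=-2.5, f₄=-6, f₅=-10.5, f₆=-16.
(h/3)·[f₀ + 4f₁ + 2f₂ + 4f₃ + 2f₄ + 4f₅ + f₆] = 0.166667·(-72) = -12.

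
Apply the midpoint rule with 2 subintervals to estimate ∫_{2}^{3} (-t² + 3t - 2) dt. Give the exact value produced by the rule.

-0.8125

h = (3 − 2)/2 = 0.5.
Midpoints m₁,…,m₂ = 2.25, 2.75.
f(m₁)=-0.3125, f(m₂)=-1.3125.
h·[f(m₁) + f(m₂)] = 0.5·(-1.625) = -0.8125.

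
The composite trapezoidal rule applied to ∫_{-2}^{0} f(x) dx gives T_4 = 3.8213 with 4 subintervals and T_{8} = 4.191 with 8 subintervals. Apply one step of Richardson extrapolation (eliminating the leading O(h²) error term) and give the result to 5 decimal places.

R = (4·T_{8} − T_4) / 3 = (4·4.191 − 3.8213)/3 = (12.9427)/3 = 4.31423.

4.31423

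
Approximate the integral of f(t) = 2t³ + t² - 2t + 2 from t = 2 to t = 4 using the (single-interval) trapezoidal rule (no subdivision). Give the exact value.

156

T = (b−a)/2 · [f(2) + f(4)] = 1·[18 + 138] = 156.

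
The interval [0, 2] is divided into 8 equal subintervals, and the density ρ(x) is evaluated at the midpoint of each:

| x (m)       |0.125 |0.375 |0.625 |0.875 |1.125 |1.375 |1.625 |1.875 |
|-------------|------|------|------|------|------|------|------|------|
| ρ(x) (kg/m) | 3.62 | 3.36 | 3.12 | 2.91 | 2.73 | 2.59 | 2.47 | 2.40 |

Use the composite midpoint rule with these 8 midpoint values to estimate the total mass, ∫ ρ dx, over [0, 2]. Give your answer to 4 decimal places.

5.8000

h = 0.25, n = 8.
h·[y(m₁) + y(m₂) + y(m₃) + y(m₄) + y(m₅) + y(m₆) + y(m₇) + y(m₈)] = 0.25·(23.20) = 5.8000.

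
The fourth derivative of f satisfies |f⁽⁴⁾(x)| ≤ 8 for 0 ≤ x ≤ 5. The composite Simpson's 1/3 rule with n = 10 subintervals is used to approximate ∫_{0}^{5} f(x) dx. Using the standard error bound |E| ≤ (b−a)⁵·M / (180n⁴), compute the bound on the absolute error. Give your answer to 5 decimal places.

|E| ≤ (5)⁵·8 / (180·10⁴) = 25000/1800000 = 0.01389.

0.01389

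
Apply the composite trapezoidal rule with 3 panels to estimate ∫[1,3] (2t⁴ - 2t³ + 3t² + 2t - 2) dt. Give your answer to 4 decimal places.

93.1440

h = (3 − 1)/3 = 0.666667.
Nodes t₀,…,t₃ = 1, 1.666667, 2.333333, 3.
f(t) = 2t⁴ - 2t³ + 3t² + 2t - 2: f₀=3, f₁=15.839506, f₂=52.876543, f₃=139.
(h/2)·[f₀ + 2f₁ + 2f₂ + f₃] = 0.333333·(279.432099) = 93.1440.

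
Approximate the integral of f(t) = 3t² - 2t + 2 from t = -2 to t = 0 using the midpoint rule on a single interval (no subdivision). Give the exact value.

M = (b−a)·f(-1) = 2·(7) = 14.

14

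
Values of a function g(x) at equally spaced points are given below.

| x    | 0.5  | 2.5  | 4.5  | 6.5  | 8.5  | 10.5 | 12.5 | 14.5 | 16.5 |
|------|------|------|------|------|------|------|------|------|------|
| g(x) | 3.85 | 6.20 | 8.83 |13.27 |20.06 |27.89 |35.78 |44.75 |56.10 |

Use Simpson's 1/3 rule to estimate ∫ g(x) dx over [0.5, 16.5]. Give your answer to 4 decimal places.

371.8200

h = 2, n = 8.
(h/3)·[y₀ + 4y₁ + 2y₂ + 4y₃ + 2y₄ + 4y₅ + 2y₆ + 4y₇ + y₈] = 0.666667·(557.73) = 371.8200.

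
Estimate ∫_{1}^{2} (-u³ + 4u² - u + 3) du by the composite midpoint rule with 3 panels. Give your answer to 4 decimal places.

7.0880

h = (2 − 1)/3 = 0.333333.
Midpoints m₁,…,m₃ = 1.166667, 1.5, 1.833333.
f(m₁)=5.689815, f(m₂)=7.125, f(m₃)=8.449074.
h·[f(m₁) + f(m₂) + f(m₃)] = 0.333333·(21.263889) = 7.0880.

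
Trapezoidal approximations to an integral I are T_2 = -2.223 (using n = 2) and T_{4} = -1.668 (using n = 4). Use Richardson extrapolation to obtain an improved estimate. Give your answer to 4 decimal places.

R = (4·T_{4} − T_2) / 3 = (4·(-1.668) − (-2.223))/3 = (-4.449)/3 = -1.4830.

-1.4830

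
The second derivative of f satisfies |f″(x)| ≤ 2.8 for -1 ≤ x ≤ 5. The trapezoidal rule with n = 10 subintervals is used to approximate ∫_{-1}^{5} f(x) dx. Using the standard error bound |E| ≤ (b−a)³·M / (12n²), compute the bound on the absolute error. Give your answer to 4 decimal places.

|E| ≤ (6)³·2.8 / (12·10²) = 604.8/1200 = 0.5040.

0.5040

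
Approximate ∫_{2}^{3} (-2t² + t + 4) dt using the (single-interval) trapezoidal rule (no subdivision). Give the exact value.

-6.5

T = (b−a)/2 · [f(2) + f(3)] = 0.5·[(-2) + (-11)] = -6.5.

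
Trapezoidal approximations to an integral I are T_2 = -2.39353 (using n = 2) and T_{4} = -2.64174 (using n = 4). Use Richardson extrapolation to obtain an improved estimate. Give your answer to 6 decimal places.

R = (4·T_{4} − T_2) / 3 = (4·(-2.64174) − (-2.39353))/3 = (-8.17343)/3 = -2.724477.

-2.724477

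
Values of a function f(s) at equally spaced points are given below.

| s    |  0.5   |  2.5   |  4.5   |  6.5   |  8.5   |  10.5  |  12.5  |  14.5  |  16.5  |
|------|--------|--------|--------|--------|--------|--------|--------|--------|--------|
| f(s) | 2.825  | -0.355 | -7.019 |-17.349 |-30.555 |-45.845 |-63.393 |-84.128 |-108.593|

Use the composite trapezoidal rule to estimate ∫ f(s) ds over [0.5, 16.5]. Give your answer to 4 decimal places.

-603.0560

h = 2, n = 8.
(h/2)·[y₀ + 2y₁ + 2y₂ + 2y₃ + 2y₄ + 2y₅ + 2y₆ + 2y₇ + y₈] = 1·(-603.056) = -603.0560.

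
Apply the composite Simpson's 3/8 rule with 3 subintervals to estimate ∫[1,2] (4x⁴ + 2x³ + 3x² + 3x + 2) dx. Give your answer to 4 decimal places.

45.8148

h = (2 − 1)/3 = 0.333333.
Nodes x₀,…,x₃ = 1, 1.333333, 1.666667, 2.
f(x) = 4x⁴ + 2x³ + 3x² + 3x + 2: f₀=14, f₁=28.716049, f₂=55.456790, f₃=100.
(3h/8)·[f₀ + 3f₁ + 3f₂ + f₃] = 0.125·(366.518519) = 45.8148.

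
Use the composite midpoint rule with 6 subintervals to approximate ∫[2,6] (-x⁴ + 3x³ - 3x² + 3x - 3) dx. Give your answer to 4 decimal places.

-750.3045

h = (6 − 2)/6 = 0.666667.
Midpoints m₁,…,m₆ = 2.333333, 3, 3.666667, 4.333333, 5, 5.666667.
f(m₁)=-3.864198, f(m₂)=-21, f(m₃)=-65.197531, f(m₄)=-154.827160, f(m₅)=-313, f(m₆)=-567.567901.
h·[f(m₁) + f(m₂) + f(m₃) + f(m₄) + f(m₅) + f(m₆)] = 0.666667·(-1125.456790) = -750.3045.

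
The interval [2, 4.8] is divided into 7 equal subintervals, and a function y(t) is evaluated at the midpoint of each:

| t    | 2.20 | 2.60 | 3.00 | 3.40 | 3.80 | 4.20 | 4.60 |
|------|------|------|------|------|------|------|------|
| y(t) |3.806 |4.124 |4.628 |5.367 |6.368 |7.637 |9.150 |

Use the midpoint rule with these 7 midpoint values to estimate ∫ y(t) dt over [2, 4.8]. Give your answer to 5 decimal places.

16.43200

h = 0.4, n = 7.
h·[y(m₁) + y(m₂) + y(m₃) + y(m₄) + y(m₅) + y(m₆) + y(m₇)] = 0.4·(41.080) = 16.43200.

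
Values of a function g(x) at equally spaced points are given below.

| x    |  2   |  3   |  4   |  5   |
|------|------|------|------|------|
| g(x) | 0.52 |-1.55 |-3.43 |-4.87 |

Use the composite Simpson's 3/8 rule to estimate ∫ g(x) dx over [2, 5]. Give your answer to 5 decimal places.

-7.23375

h = 1, n = 3.
(3h/8)·[y₀ + 3y₁ + 3y₂ + y₃] = 0.375·(-19.29) = -7.23375.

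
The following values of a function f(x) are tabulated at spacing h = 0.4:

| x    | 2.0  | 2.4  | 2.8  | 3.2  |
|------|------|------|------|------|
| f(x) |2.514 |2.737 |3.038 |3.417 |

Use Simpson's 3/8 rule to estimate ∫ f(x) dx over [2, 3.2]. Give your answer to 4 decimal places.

3.4884

h = 0.4, n = 3.
(3h/8)·[y₀ + 3y₁ + 3y₂ + y₃] = 0.15·(23.256) = 3.4884.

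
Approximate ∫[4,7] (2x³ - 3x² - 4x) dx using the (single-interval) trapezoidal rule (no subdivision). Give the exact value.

T = (b−a)/2 · [f(4) + f(7)] = 1.5·[64 + 511] = 862.5.

862.5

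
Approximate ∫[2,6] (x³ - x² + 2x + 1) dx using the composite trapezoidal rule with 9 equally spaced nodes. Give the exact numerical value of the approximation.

h = (6 − 2)/8 = 0.5.
Nodes x₀,…,x₈ = 2, 2.5, 3, 3.5, 4, 4.5, 5, 5.5, 6.
f(x) = x³ - x² + 2x + 1: f₀=9, f₁=15.375, f₂=25, f₃=38.625, f₄=57, f₅=80.875, f₆=111, f₇=148.125, f₈=193.
(h/2)·[f₀ + 2f₁ + 2f₂ + 2f₃ + 2f₄ + 2f₅ + 2f₆ + 2f₇ + f₈] = 0.25·(1154) = 288.5.

288.5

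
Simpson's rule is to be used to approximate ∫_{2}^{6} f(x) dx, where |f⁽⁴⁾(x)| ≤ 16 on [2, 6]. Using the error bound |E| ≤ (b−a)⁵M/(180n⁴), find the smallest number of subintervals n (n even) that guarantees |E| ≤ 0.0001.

32

Need 16384/(180n⁴) ≤ 0.0001.
n⁴ ≥ 16384/(180·0.0001) = 910222 ⇒ n ≥ 30.8878, so the smallest even n is 32. (n must be even for Simpson's rule.)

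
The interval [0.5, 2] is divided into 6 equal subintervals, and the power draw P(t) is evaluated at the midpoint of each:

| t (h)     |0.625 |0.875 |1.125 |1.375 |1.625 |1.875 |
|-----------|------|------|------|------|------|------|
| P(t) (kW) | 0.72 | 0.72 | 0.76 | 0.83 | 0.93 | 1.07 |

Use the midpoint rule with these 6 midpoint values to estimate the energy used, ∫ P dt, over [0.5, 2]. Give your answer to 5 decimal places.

1.25750

h = 0.25, n = 6.
h·[y(m₁) + y(m₂) + y(m₃) + y(m₄) + y(m₅) + y(m₆)] = 0.25·(5.03) = 1.25750.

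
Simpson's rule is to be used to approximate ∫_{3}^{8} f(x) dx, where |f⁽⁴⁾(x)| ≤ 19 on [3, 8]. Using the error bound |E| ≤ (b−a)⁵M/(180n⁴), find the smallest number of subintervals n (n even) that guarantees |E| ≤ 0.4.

Need 59375/(180n⁴) ≤ 0.4.
n⁴ ≥ 59375/(180·0.4) = 824.653 ⇒ n ≥ 5.3588, so the smallest even n is 6. (n must be even for Simpson's rule.)

6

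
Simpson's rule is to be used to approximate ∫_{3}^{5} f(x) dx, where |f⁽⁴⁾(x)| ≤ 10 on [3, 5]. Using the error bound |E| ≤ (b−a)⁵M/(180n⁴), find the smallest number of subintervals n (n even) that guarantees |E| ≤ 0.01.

Need 320/(180n⁴) ≤ 0.01.
n⁴ ≥ 320/(180·0.01) = 177.778 ⇒ n ≥ 3.6515, so the smallest even n is 4. (n must be even for Simpson's rule.)

4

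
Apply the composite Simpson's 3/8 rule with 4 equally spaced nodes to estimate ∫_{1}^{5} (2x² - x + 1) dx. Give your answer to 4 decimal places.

74.6667

h = (5 − 1)/3 = 1.333333.
Nodes x₀,…,x₃ = 1, 2.333333, 3.666667, 5.
f(x) = 2x² - x + 1: f₀=2, f₁=9.555556, f₂=24.222222, f₃=46.
(3h/8)·[f₀ + 3f₁ + 3f₂ + f₃] = 0.5·(149.333333) = 74.6667.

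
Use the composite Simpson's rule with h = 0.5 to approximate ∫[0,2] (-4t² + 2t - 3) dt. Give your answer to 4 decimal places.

h = (2 − 0)/4 = 0.5.
Nodes t₀,…,t₄ = 0, 0.5, 1, 1.5, 2.
f(t) = -4t² + 2t - 3: f₀=-3, f₁=-3, f₂=-5, f₃=-9, f₄=-15.
(h/3)·[f₀ + 4f₁ + 2f₂ + 4f₃ + f₄] = 0.166667·(-76) = -12.6667.

-12.6667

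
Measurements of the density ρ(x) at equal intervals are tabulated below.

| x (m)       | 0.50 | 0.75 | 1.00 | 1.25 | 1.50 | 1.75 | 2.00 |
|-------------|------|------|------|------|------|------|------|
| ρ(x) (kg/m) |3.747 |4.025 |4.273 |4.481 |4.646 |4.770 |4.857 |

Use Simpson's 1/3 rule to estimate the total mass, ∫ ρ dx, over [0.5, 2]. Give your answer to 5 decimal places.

h = 0.25, n = 6.
(h/3)·[y₀ + 4y₁ + 2y₂ + 4y₃ + 2y₄ + 4y₅ + y₆] = 0.083333·(79.546) = 6.62883.

6.62883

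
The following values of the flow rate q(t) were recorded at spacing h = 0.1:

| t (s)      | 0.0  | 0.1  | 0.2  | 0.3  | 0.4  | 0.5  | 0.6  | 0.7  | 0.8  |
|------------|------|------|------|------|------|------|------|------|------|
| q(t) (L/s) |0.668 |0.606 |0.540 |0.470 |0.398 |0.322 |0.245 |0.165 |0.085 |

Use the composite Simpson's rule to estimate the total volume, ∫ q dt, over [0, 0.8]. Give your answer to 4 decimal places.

0.3124

h = 0.1, n = 8.
(h/3)·[y₀ + 4y₁ + 2y₂ + 4y₃ + 2y₄ + 4y₅ + 2y₆ + 4y₇ + y₈] = 0.033333·(9.371) = 0.3124.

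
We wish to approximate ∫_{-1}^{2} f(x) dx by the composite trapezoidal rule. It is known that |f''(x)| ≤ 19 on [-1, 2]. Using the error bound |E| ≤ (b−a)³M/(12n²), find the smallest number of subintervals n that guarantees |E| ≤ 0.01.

66

Need 513/(12n²) ≤ 0.01.
n² ≥ 513/(12·0.01) = 4275 ⇒ n ≥ 65.3835, so the smallest n is 66.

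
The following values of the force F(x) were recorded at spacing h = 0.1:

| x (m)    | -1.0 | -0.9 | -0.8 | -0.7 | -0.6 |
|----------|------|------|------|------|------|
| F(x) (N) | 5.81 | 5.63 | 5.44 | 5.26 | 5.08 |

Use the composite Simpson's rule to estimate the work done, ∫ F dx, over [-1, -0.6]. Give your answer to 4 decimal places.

2.1777

h = 0.1, n = 4.
(h/3)·[y₀ + 4y₁ + 2y₂ + 4y₃ + y₄] = 0.033333·(65.33) = 2.1777.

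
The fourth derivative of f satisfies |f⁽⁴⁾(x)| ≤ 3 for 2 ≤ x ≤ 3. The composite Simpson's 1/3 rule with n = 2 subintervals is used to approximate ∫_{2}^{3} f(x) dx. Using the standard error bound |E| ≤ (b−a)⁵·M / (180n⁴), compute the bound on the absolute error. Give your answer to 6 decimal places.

0.001042

|E| ≤ (1)⁵·3 / (180·2⁴) = 3/2880 = 0.001042.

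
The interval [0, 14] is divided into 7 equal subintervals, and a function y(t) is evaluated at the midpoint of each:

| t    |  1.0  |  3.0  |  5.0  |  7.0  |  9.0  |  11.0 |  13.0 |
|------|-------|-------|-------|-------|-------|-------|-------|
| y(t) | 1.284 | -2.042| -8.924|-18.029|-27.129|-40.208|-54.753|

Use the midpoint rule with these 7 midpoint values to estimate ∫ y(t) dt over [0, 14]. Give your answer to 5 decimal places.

-299.60200

h = 2, n = 7.
h·[y(m₁) + y(m₂) + y(m₃) + y(m₄) + y(m₅) + y(m₆) + y(m₇)] = 2·(-149.801) = -299.60200.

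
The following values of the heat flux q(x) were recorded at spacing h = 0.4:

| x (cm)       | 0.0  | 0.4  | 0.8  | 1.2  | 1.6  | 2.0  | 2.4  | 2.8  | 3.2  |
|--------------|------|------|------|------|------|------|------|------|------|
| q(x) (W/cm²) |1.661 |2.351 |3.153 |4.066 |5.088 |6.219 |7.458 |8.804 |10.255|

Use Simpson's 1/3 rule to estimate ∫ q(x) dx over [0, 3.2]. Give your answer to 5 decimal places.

17.20987

h = 0.4, n = 8.
(h/3)·[y₀ + 4y₁ + 2y₂ + 4y₃ + 2y₄ + 4y₅ + 2y₆ + 4y₇ + y₈] = 0.133333·(129.074) = 17.20987.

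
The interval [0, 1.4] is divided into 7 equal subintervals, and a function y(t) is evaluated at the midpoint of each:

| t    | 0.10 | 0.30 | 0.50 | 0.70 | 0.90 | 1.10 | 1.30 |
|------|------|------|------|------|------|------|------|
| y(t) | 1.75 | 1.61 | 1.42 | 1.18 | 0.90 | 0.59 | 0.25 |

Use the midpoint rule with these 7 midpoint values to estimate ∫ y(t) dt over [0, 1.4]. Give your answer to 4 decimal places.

1.5400

h = 0.2, n = 7.
h·[y(m₁) + y(m₂) + y(m₃) + y(m₄) + y(m₅) + y(m₆) + y(m₇)] = 0.2·(7.70) = 1.5400.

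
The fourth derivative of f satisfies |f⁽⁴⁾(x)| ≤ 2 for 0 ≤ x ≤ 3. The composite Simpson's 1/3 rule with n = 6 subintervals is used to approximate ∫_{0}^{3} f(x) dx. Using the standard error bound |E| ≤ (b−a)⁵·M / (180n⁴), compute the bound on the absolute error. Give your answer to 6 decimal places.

|E| ≤ (3)⁵·2 / (180·6⁴) = 486/233280 = 0.002083.

0.002083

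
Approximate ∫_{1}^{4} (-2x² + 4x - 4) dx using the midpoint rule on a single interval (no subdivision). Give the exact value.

-19.5

M = (b−a)·f(2.5) = 3·(-6.5) = -19.5.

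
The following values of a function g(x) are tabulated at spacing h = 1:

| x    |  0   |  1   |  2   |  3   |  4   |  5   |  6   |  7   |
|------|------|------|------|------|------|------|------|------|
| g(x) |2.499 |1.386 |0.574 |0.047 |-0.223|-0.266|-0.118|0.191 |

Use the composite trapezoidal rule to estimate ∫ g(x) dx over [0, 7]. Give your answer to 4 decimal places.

2.7450

h = 1, n = 7.
(h/2)·[y₀ + 2y₁ + 2y₂ + 2y₃ + 2y₄ + 2y₅ + 2y₆ + y₇] = 0.5·(5.490) = 2.7450.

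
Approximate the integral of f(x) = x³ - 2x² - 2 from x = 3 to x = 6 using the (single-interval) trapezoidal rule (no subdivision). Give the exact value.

T = (b−a)/2 · [f(3) + f(6)] = 1.5·[7 + 142] = 223.5.

223.5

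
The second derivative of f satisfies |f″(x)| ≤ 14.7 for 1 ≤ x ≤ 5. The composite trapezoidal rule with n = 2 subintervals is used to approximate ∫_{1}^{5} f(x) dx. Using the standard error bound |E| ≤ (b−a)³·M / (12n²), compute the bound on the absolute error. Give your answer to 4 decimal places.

19.6000

|E| ≤ (4)³·14.7 / (12·2²) = 940.8/48 = 19.6000.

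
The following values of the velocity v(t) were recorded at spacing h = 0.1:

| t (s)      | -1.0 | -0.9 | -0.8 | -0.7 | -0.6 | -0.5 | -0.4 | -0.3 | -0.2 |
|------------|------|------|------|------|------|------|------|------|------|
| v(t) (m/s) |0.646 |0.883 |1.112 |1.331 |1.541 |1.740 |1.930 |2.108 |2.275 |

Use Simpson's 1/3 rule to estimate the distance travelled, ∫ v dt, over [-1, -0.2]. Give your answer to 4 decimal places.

h = 0.1, n = 8.
(h/3)·[y₀ + 4y₁ + 2y₂ + 4y₃ + 2y₄ + 4y₅ + 2y₆ + 4y₇ + y₈] = 0.033333·(36.335) = 1.2112.

1.2112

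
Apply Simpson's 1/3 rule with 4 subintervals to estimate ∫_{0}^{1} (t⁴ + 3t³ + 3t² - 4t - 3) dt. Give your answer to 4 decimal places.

-3.0495

h = (1 − 0)/4 = 0.25.
Nodes t₀,…,t₄ = 0, 0.25, 0.5, 0.75, 1.
f(t) = t⁴ + 3t³ + 3t² - 4t - 3: f₀=-3, f₁=-3.76171875, f₂=-3.8125, f₃=-2.73046875, f₄=0.
(h/3)·[f₀ + 4f₁ + 2f₂ + 4f₃ + f₄] = 0.083333·(-36.59375) = -3.0495.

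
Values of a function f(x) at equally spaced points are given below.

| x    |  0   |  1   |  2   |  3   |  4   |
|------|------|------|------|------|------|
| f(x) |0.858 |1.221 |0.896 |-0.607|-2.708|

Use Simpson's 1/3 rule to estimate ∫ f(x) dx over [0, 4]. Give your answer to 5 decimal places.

h = 1, n = 4.
(h/3)·[y₀ + 4y₁ + 2y₂ + 4y₃ + y₄] = 0.333333·(2.398) = 0.79933.

0.79933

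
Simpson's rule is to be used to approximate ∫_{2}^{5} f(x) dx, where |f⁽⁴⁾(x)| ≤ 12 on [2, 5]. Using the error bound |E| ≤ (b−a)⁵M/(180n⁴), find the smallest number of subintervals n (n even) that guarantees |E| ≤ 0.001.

12

Need 2916/(180n⁴) ≤ 0.001.
n⁴ ≥ 2916/(180·0.001) = 16200 ⇒ n ≥ 11.2818, so the smallest even n is 12. (n must be even for Simpson's rule.)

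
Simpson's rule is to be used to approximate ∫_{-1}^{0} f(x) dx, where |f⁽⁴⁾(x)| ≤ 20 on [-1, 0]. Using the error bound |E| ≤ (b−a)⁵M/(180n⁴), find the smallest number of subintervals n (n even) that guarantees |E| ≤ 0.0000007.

20

Need 20/(180n⁴) ≤ 0.0000007.
n⁴ ≥ 20/(180·0.0000007) = 158730 ⇒ n ≥ 19.9602, so the smallest even n is 20. (n must be even for Simpson's rule.)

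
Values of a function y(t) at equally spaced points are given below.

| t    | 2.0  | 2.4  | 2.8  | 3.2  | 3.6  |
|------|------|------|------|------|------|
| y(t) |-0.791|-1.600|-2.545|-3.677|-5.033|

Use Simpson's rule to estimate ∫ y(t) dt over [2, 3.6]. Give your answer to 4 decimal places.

-4.2696

h = 0.4, n = 4.
(h/3)·[y₀ + 4y₁ + 2y₂ + 4y₃ + y₄] = 0.133333·(-32.022) = -4.2696.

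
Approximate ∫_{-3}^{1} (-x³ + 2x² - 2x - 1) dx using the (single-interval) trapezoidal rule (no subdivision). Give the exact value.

96

T = (b−a)/2 · [f(-3) + f(1)] = 2·[50 + (-2)] = 96.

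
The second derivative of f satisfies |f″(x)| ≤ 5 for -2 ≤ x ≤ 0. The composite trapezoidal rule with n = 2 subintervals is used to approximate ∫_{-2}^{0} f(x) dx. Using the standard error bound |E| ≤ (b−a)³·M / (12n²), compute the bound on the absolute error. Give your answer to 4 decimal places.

|E| ≤ (2)³·5 / (12·2²) = 40/48 = 0.8333.

0.8333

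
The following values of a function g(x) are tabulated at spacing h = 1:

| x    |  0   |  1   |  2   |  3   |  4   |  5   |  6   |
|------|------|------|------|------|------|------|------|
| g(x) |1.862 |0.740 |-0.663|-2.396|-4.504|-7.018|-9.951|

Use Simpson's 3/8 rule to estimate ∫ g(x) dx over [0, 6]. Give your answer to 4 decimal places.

h = 1, n = 6.
(3h/8)·[y₀ + 3y₁ + 3y₂ + 2y₃ + 3y₄ + 3y₅ + y₆] = 0.375·(-47.216) = -17.7060.

-17.7060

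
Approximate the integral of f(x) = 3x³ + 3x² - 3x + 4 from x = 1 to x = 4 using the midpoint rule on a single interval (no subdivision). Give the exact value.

M = (b−a)·f(2.5) = 3·(62.125) = 186.375.

186.375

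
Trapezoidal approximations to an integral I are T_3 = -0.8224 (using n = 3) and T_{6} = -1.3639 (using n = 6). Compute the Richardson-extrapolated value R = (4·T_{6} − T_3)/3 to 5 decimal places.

-1.54440

R = (4·T_{6} − T_3) / 3 = (4·(-1.3639) − (-0.8224))/3 = (-4.6332)/3 = -1.54440.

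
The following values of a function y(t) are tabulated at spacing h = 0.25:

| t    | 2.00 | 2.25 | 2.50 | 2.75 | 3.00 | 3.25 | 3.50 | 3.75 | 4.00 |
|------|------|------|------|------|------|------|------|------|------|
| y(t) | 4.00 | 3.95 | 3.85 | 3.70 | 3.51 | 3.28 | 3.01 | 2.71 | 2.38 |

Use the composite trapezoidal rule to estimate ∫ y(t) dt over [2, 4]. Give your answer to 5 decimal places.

h = 0.25, n = 8.
(h/2)·[y₀ + 2y₁ + 2y₂ + 2y₃ + 2y₄ + 2y₅ + 2y₆ + 2y₇ + y₈] = 0.125·(54.40) = 6.80000.

6.80000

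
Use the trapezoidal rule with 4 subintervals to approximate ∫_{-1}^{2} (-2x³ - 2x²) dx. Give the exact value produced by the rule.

h = (2 − (-1))/4 = 0.75.
Nodes x₀,…,x₄ = -1, -0.25, 0.5, 1.25, 2.
f(x) = -2x³ - 2x²: f₀=0, f₁=-0.09375, f₂=-0.75, f₃=-7.03125, f₄=-24.
(h/2)·[f₀ + 2f₁ + 2f₂ + 2f₃ + f₄] = 0.375·(-39.75) = -14.90625.

-14.90625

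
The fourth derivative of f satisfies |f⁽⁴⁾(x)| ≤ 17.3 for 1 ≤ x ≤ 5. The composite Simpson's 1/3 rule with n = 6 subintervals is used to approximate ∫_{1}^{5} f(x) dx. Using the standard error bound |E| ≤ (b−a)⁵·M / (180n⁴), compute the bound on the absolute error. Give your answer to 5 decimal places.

|E| ≤ (4)⁵·17.3 / (180·6⁴) = 17715.2/233280 = 0.07594.

0.07594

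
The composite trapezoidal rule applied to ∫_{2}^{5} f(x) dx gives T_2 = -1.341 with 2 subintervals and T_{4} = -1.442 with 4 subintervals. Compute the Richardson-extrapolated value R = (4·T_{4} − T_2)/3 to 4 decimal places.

R = (4·T_{4} − T_2) / 3 = (4·(-1.442) − (-1.341))/3 = (-4.427)/3 = -1.4757.

-1.4757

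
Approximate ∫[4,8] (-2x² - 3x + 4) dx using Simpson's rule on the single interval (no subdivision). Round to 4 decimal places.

S = (b−a)/6 · [f(4) + 4f(6) + f(8)] = 0.666667·[(-40) + 4·(-86) + (-148)] = -354.6667.

-354.6667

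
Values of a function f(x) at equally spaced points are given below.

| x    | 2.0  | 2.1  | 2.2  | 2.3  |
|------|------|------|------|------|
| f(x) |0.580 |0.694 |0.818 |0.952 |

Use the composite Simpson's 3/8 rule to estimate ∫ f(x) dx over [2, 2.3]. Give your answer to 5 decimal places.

h = 0.1, n = 3.
(3h/8)·[y₀ + 3y₁ + 3y₂ + y₃] = 0.0375·(6.068) = 0.22755.

0.22755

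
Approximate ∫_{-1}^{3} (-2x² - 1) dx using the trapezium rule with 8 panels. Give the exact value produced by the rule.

h = (3 − (-1))/8 = 0.5.
Nodes x₀,…,x₈ = -1, -0.5, 0, 0.5, 1, 1.5, 2, 2.5, 3.
f(x) = -2x² - 1: f₀=-3, f₁=-1.5, f₂=-1, f₃=-1.5, f₄=-3, f₅=-5.5, f₆=-9, f₇=-13.5, f₈=-19.
(h/2)·[f₀ + 2f₁ + 2f₂ + 2f₃ + 2f₄ + 2f₅ + 2f₆ + 2f₇ + f₈] = 0.25·(-92) = -23.

-23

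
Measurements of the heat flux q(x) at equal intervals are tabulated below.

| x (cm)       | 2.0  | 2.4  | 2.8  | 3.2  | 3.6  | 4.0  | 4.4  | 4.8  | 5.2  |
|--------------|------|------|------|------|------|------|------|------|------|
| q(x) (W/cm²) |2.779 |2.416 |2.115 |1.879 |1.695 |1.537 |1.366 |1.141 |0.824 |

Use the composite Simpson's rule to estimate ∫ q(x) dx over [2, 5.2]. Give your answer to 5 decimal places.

5.57960

h = 0.4, n = 8.
(h/3)·[y₀ + 4y₁ + 2y₂ + 4y₃ + 2y₄ + 4y₅ + 2y₆ + 4y₇ + y₈] = 0.133333·(41.847) = 5.57960.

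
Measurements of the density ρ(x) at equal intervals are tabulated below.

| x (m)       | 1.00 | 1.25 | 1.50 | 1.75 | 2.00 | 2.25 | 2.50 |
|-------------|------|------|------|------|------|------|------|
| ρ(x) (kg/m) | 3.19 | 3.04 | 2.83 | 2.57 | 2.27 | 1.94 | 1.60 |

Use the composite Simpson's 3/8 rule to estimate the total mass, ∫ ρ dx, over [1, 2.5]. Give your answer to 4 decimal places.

h = 0.25, n = 6.
(3h/8)·[y₀ + 3y₁ + 3y₂ + 2y₃ + 3y₄ + 3y₅ + y₆] = 0.09375·(40.17) = 3.7659.

3.7659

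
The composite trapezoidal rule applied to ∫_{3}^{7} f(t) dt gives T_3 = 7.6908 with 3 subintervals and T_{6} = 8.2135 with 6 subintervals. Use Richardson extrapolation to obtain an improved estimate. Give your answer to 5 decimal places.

8.38773

R = (4·T_{6} − T_3) / 3 = (4·8.2135 − 7.6908)/3 = (25.1632)/3 = 8.38773.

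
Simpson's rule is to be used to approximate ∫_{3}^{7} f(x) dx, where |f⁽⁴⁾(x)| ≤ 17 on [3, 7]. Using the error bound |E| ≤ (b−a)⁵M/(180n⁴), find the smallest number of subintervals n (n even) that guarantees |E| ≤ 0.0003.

24

Need 17408/(180n⁴) ≤ 0.0003.
n⁴ ≥ 17408/(180·0.0003) = 322370 ⇒ n ≥ 23.8281, so the smallest even n is 24. (n must be even for Simpson's rule.)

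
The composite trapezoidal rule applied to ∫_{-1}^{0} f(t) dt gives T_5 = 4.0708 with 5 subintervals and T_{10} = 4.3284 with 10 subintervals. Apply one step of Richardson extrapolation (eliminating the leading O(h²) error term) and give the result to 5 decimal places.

R = (4·T_{10} − T_5) / 3 = (4·4.3284 − 4.0708)/3 = (13.2428)/3 = 4.41427.

4.41427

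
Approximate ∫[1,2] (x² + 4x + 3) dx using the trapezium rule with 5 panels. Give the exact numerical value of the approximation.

11.34

h = (2 − 1)/5 = 0.2.
Nodes x₀,…,x₅ = 1, 1.2, 1.4, 1.6, 1.8, 2.
f(x) = x² + 4x + 3: f₀=8, f₁=9.24, f₂=10.56, f₃=11.96, f₄=13.44, f₅=15.
(h/2)·[f₀ + 2f₁ + 2f₂ + 2f₃ + 2f₄ + f₅] = 0.1·(113.4) = 11.34.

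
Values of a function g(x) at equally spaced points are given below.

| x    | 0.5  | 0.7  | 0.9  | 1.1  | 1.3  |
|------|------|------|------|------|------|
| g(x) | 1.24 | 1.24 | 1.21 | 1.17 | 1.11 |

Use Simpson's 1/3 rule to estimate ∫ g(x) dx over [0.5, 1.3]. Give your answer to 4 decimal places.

0.9607

h = 0.2, n = 4.
(h/3)·[y₀ + 4y₁ + 2y₂ + 4y₃ + y₄] = 0.066667·(14.41) = 0.9607.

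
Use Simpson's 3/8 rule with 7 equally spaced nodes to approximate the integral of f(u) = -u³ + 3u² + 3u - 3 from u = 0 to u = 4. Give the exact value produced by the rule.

h = (4 − 0)/6 = 0.666667.
Nodes u₀,…,u₆ = 0, 0.666667, 1.333333, 2, 2.666667, 3.333333, 4.
f(u) = -u³ + 3u² + 3u - 3: f₀=-3, f₁=0.037037, f₂=3.962963, f₃=7, f₄=7.370370, f₅=3.296296, f₆=-7.
(3h/8)·[f₀ + 3f₁ + 3f₂ + 2f₃ + 3f₄ + 3f₅ + f₆] = 0.25·(48) = 12.

12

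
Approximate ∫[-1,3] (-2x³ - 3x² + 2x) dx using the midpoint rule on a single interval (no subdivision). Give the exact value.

-12

M = (b−a)·f(1) = 4·(-3) = -12.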